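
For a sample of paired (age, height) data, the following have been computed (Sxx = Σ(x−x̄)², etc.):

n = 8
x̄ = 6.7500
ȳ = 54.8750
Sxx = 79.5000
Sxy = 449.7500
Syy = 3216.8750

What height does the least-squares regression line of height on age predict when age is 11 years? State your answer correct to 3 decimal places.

b = Sxy/Sxx = 449.75/79.5 = 5.657233
a = ȳ − b·x̄ = 54.875 − 5.657233·6.75 = 16.688679
ŷ(11) = a + b·11 = 16.688679 + 5.657233·11 = 78.918239

78.918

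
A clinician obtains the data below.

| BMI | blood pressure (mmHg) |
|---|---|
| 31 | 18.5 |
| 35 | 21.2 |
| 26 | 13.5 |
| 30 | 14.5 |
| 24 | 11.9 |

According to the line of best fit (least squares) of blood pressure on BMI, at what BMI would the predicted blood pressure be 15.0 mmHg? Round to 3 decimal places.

28.104

n = 5, Σx = 146, Σy = 79.6, Σxy = 2387.1, Σx² = 4338
Sxx = Σx² − (Σx)²/n = 4338 − 4263.2 = 74.8
Sxy = Σxy − (Σx)(Σy)/n = 2387.1 − 2324.32 = 62.78
b = Sxy/Sxx = 62.78/74.8 = 0.839305
a = ȳ − b·x̄ = 15.92 − 0.839305·29.2 = -8.587701
Set a + b·x = 15.0: x = (15.0 − (-8.587701)) / 0.839305 = 28.103855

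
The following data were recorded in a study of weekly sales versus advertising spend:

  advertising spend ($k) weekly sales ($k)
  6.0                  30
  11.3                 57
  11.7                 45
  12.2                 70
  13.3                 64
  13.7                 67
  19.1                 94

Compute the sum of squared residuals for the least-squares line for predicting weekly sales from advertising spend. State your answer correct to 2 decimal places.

n = 7, Σx = 87.3, Σy = 427, Σxy = 5769.1, Σx² = 1178.81, Σy² = 28495
Sxx = Σx² − (Σx)²/n = 1178.81 − 1088.755714 = 90.054286
Sxy = Σxy − (Σx)(Σy)/n = 5769.1 − 5325.3 = 443.8
Syy = Σy² − (Σy)²/n = 28495 − 26047 = 2448
b = Sxy/Sxx = 443.8/90.054286 = 4.928139
SSE = Syy − b·Sxy = 2448 − 4.928139·443.8 = 260.892097

260.89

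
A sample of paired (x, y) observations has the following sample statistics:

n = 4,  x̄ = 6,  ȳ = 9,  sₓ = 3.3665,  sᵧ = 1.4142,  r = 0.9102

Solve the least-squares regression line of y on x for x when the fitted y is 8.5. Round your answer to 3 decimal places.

b = r · sᵧ/sₓ = 0.9102 · 1.4142/3.3665 = 0.382357
a = ȳ − b·x̄ = 9 − 0.382357·6 = 6.705858
Set a + b·x = 8.5: x = (8.5 − 6.705858) / 0.382357 = 4.692322

4.692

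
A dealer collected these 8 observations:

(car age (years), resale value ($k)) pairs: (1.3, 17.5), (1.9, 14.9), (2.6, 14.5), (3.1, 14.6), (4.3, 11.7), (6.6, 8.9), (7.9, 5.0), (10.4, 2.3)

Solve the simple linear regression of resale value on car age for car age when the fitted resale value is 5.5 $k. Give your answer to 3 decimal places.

8.228

n = 8, Σx = 38.1, Σy = 89.4, Σxy = 306.49, Σx² = 254.29
Sxx = Σx² − (Σx)²/n = 254.29 − 181.45125 = 72.83875
Sxy = Σxy − (Σx)(Σy)/n = 306.49 − 425.7675 = -119.2775
b = Sxy/Sxx = -119.2775/72.83875 = -1.637556
a = ȳ − b·x̄ = 11.175 − (-1.637556)·4.7625 = 18.973858
Set a + b·x = 5.5: x = (5.5 − 18.973858) / (-1.637556) = 8.228031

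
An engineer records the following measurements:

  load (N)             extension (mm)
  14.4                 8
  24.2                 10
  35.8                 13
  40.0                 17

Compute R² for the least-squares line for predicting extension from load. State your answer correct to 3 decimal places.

0.909

n = 4, Σx = 114.4, Σy = 48, Σxy = 1502.6, Σx² = 3674.64, Σy² = 622
Sxx = Σx² − (Σx)²/n = 3674.64 − 3271.84 = 402.8
Sxy = Σxy − (Σx)(Σy)/n = 1502.6 − 1372.8 = 129.8
Syy = Σy² − (Σy)²/n = 622 − 576 = 46
R² = Sxy²/(Sxx·Syy) = (129.8)²/(402.8·46) = 0.909289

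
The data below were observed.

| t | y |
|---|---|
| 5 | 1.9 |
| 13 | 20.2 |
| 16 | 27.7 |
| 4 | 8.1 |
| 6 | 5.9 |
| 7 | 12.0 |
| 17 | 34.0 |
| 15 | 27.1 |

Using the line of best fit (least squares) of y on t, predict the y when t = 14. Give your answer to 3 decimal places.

24.781

n = 8, Σx = 83, Σy = 136.9, Σxy = 1851.6, Σx² = 1065
Sxx = Σx² − (Σx)²/n = 1065 − 861.125 = 203.875
Sxy = Σxy − (Σx)(Σy)/n = 1851.6 − 1420.3375 = 431.2625
b = Sxy/Sxx = 431.2625/203.875 = 2.115328
a = ȳ − b·x̄ = 17.1125 − 2.115328·10.375 = -4.834028
ŷ(14) = a + b·14 = -4.834028 + 2.115328·14 = 24.780564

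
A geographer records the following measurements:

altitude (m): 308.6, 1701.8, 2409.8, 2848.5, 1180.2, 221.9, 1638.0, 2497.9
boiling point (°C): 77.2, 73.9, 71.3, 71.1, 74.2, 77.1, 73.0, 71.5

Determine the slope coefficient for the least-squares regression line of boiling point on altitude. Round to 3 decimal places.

n = 8, Σx = 12806.7, Σy = 589.3, Σxy = 926787.21, Σx² = 27277105.55
Sxx = Σx² − (Σx)²/n = 27277105.55 − 20501445.61125 = 6775659.93875
Sxy = Σxy − (Σx)(Σy)/n = 926787.21 − 943373.53875 = -16586.32875
b = Sxy/Sxx = -16586.32875/6775659.93875 = -0.002448

-0.002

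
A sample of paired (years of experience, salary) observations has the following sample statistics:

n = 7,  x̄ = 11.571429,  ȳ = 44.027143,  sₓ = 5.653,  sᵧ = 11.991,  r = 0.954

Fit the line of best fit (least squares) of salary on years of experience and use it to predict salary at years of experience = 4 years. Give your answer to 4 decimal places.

b = r · sᵧ/sₓ = 0.954 · 11.991/5.653 = 2.023601
a = ȳ − b·x̄ = 44.027143 − 2.023601·11.571429 = 20.611193
ŷ(4) = a + b·4 = 20.611193 + 2.023601·4 = 28.705595

28.7056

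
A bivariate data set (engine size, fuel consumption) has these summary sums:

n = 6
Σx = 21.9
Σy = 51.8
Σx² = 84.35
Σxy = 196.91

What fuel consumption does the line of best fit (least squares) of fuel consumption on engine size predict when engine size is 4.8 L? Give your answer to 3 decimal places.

10.675

Sxx = Σx² − (Σx)²/n = 84.35 − 79.935 = 4.415
Sxy = Σxy − (Σx)(Σy)/n = 196.91 − 189.07 = 7.84
b = Sxy/Sxx = 7.84/4.415 = 1.775764
a = ȳ − b·x̄ = 8.633333 − 1.775764·3.65 = 2.151793
ŷ(4.8) = a + b·4.8 = 2.151793 + 1.775764·4.8 = 10.675462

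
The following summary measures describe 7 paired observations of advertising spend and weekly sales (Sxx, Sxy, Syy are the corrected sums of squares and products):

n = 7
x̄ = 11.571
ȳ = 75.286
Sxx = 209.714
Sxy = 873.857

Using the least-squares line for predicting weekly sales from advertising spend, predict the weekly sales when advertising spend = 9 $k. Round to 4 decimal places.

64.5729

b = Sxy/Sxx = 873.857/209.714 = 4.166899
a = ȳ − b·x̄ = 75.286 − 4.166899·11.571 = 27.070815
ŷ(9) = a + b·9 = 27.070815 + 4.166899·9 = 64.572903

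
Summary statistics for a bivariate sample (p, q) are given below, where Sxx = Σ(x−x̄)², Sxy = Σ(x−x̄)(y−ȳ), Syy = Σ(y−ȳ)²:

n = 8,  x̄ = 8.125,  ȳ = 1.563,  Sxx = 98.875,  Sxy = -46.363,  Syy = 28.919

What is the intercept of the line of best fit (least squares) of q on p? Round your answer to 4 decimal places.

b = Sxy/Sxx = -46.363/98.875 = -0.468905
a = ȳ − b·x̄ = 1.563 − (-0.468905)·8.125 = 5.372855

5.3729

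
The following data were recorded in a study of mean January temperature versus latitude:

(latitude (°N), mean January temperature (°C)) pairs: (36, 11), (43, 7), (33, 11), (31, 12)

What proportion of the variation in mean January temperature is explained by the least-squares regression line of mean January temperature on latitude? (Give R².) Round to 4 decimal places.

n = 4, Σx = 143, Σy = 41, Σxy = 1432, Σx² = 5195, Σy² = 435
Sxx = Σx² − (Σx)²/n = 5195 − 5112.25 = 82.75
Sxy = Σxy − (Σx)(Σy)/n = 1432 − 1465.75 = -33.75
Syy = Σy² − (Σy)²/n = 435 − 420.25 = 14.75
R² = Sxy²/(Sxx·Syy) = (-33.75)²/(82.75·14.75) = 0.933228

0.9332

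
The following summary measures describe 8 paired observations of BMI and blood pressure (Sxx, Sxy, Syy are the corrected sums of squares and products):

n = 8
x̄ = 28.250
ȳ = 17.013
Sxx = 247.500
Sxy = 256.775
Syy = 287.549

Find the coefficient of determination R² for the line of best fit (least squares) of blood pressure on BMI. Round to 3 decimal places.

0.926

R² = Sxy²/(Sxx·Syy) = (256.775)²/(247.5·287.549) = 0.926442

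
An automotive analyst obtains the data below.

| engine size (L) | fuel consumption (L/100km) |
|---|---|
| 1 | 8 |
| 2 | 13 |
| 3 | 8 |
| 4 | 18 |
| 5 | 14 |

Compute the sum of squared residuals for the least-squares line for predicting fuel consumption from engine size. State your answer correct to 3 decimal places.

43.900

n = 5, Σx = 15, Σy = 61, Σxy = 200, Σx² = 55, Σy² = 817
Sxx = Σx² − (Σx)²/n = 55 − 45 = 10
Sxy = Σxy − (Σx)(Σy)/n = 200 − 183 = 17
Syy = Σy² − (Σy)²/n = 817 − 744.2 = 72.8
b = Sxy/Sxx = 17/10 = 1.7
SSE = Syy − b·Sxy = 72.8 − 1.7·17 = 43.9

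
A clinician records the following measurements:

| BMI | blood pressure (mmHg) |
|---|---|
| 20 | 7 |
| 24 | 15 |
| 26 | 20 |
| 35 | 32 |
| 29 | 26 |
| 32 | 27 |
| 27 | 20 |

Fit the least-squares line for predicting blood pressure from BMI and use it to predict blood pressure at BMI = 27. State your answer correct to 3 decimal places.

n = 7, Σx = 193, Σy = 147, Σxy = 4298, Σx² = 5471
Sxx = Σx² − (Σx)²/n = 5471 − 5321.285714 = 149.714286
Sxy = Σxy − (Σx)(Σy)/n = 4298 − 4053 = 245
b = Sxy/Sxx = 245/149.714286 = 1.636450
a = ȳ − b·x̄ = 21 − 1.636450·27.571429 = -24.119275
ŷ(27) = a + b·27 = -24.119275 + 1.636450·27 = 20.064885

20.065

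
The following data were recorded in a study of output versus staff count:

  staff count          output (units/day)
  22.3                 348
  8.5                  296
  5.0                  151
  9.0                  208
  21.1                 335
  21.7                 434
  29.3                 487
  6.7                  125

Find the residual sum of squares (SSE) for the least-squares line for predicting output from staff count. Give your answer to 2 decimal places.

n = 8, Σx = 123.6, Σy = 2384, Σxy = 44496.3, Σx² = 2495.02, Σy² = 828160
Sxx = Σx² − (Σx)²/n = 2495.02 − 1909.62 = 585.4
Sxy = Σxy − (Σx)(Σy)/n = 44496.3 − 36832.8 = 7663.5
Syy = Σy² − (Σy)²/n = 828160 − 710432 = 117728
b = Sxy/Sxx = 7663.5/585.4 = 13.091049
SSE = Syy − b·Sxy = 117728 − 13.091049·7663.5 = 17404.747096

17404.75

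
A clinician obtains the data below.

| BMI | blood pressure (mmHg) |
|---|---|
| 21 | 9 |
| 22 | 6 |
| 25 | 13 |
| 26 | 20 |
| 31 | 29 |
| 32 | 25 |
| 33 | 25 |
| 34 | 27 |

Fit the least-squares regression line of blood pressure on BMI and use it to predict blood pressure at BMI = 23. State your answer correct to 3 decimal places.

11.207

n = 8, Σx = 224, Σy = 154, Σxy = 4608, Σx² = 6456
Sxx = Σx² − (Σx)²/n = 6456 − 6272 = 184
Sxy = Σxy − (Σx)(Σy)/n = 4608 − 4312 = 296
b = Sxy/Sxx = 296/184 = 1.608696
a = ȳ − b·x̄ = 19.25 − 1.608696·28 = -25.793478
ŷ(23) = a + b·23 = -25.793478 + 1.608696·23 = 11.206522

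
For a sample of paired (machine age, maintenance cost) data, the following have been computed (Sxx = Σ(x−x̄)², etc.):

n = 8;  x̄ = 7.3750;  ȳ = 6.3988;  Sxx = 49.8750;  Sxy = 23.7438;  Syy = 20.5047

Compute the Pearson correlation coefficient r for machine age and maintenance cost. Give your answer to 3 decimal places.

0.742

r = Sxy/√(Sxx·Syy) = 23.7438/√(1022.671912) = 23.7438/31.979242 = 0.742475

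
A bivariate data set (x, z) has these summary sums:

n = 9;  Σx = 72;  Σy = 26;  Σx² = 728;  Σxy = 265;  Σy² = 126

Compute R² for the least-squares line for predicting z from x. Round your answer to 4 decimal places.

0.4200

Sxx = Σx² − (Σx)²/n = 728 − 576 = 152
Sxy = Σxy − (Σx)(Σy)/n = 265 − 208 = 57
Syy = Σy² − (Σy)²/n = 126 − 75.111111 = 50.888889
R² = Sxy²/(Sxx·Syy) = (57)²/(152·50.888889) = 0.420033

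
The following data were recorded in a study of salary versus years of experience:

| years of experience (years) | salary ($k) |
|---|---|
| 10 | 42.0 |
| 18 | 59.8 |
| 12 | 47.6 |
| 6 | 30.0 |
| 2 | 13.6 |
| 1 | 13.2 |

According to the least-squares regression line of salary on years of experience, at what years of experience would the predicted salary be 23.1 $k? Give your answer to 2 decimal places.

4.27

n = 6, Σx = 49, Σy = 206.2, Σxy = 2288, Σx² = 609
Sxx = Σx² − (Σx)²/n = 609 − 400.166667 = 208.833333
Sxy = Σxy − (Σx)(Σy)/n = 2288 − 1683.966667 = 604.033333
b = Sxy/Sxx = 604.033333/208.833333 = 2.892418
a = ȳ − b·x̄ = 34.366667 − 2.892418·8.166667 = 10.745251
Set a + b·x = 23.1: x = (23.1 − 10.745251) / 2.892418 = 4.271425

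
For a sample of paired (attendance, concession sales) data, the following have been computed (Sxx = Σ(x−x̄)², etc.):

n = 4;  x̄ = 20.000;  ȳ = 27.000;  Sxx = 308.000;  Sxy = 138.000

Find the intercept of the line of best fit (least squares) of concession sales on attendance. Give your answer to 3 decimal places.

b = Sxy/Sxx = 138/308 = 0.448052
a = ȳ − b·x̄ = 27 − 0.448052·20 = 18.038961

18.039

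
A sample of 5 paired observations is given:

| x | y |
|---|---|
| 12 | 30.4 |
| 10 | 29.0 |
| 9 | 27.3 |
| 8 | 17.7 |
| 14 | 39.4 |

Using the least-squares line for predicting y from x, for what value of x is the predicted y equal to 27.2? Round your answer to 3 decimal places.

n = 5, Σx = 53, Σy = 143.8, Σxy = 1593.7, Σx² = 585
Sxx = Σx² − (Σx)²/n = 585 − 561.8 = 23.2
Sxy = Σxy − (Σx)(Σy)/n = 1593.7 − 1524.28 = 69.42
b = Sxy/Sxx = 69.42/23.2 = 2.992241
a = ȳ − b·x̄ = 28.76 − 2.992241·10.6 = -2.957759
Set a + b·x = 27.2: x = (27.2 − (-2.957759)) / 2.992241 = 10.078652

10.079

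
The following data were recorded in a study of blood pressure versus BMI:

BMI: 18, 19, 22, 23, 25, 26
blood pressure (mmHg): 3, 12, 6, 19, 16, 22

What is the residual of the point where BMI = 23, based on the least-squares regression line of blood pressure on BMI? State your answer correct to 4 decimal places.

4.4590

n = 6, Σx = 133, Σy = 78, Σxy = 1823, Σx² = 2999
Sxx = Σx² − (Σx)²/n = 2999 − 2948.166667 = 50.833333
Sxy = Σxy − (Σx)(Σy)/n = 1823 − 1729 = 94
b = Sxy/Sxx = 94/50.833333 = 1.849180
a = ȳ − b·x̄ = 13 − 1.849180·22.166667 = -27.990164
ŷ(23) = -27.990164 + 1.849180·23 = 14.540984
residual = y − ŷ = 19 − 14.540984 = 4.459016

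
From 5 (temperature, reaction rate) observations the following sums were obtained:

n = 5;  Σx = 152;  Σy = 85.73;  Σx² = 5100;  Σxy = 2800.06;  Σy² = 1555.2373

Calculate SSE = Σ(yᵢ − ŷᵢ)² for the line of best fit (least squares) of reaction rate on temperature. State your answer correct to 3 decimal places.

Sxx = Σx² − (Σx)²/n = 5100 − 4620.8 = 479.2
Sxy = Σxy − (Σx)(Σy)/n = 2800.06 − 2606.192 = 193.868
Syy = Σy² − (Σy)²/n = 1555.2373 − 1469.92658 = 85.31072
b = Sxy/Sxx = 193.868/479.2 = 0.404566
SSE = Syy − b·Sxy = 85.31072 − 0.404566·193.868 = 6.878330

6.878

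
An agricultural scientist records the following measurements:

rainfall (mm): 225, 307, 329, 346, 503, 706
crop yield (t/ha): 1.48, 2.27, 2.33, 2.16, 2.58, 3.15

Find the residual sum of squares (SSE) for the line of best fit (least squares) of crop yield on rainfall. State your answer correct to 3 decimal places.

0.210

n = 6, Σx = 2416, Σy = 13.97, Σxy = 6065.46, Σx² = 1124276, Σy² = 34.0167
Sxx = Σx² − (Σx)²/n = 1124276 − 972842.666667 = 151433.333333
Sxy = Σxy − (Σx)(Σy)/n = 6065.46 − 5625.253333 = 440.206667
Syy = Σy² − (Σy)²/n = 34.0167 − 32.526817 = 1.489883
b = Sxy/Sxx = 440.206667/151433.333333 = 0.002907
SSE = Syy − b·Sxy = 1.489883 − 0.002907·440.206667 = 0.210232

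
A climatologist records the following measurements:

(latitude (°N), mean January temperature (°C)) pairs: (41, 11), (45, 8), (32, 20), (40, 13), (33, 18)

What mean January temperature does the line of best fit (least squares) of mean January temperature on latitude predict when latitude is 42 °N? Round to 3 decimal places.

10.627

n = 5, Σx = 191, Σy = 70, Σxy = 2565, Σx² = 7419
Sxx = Σx² − (Σx)²/n = 7419 − 7296.2 = 122.8
Sxy = Σxy − (Σx)(Σy)/n = 2565 − 2674 = -109
b = Sxy/Sxx = -109/122.8 = -0.887622
a = ȳ − b·x̄ = 14 − (-0.887622)·38.2 = 47.907166
ŷ(42) = a + b·42 = 47.907166 + (-0.887622)·42 = 10.627036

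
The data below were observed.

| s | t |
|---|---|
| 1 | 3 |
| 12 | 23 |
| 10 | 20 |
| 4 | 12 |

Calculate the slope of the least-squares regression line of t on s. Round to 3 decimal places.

1.721

n = 4, Σx = 27, Σy = 58, Σxy = 527, Σx² = 261
Sxx = Σx² − (Σx)²/n = 261 − 182.25 = 78.75
Sxy = Σxy − (Σx)(Σy)/n = 527 − 391.5 = 135.5
b = Sxy/Sxx = 135.5/78.75 = 1.720635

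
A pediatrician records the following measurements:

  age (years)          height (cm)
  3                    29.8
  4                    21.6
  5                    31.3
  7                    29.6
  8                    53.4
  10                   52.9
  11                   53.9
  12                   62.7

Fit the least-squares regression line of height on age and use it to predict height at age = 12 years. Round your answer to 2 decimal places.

60.77

n = 8, Σx = 60, Σy = 335.2, Σxy = 2841, Σx² = 528
Sxx = Σx² − (Σx)²/n = 528 − 450 = 78
Sxy = Σxy − (Σx)(Σy)/n = 2841 − 2514 = 327
b = Sxy/Sxx = 327/78 = 4.192308
a = ȳ − b·x̄ = 41.9 − 4.192308·7.5 = 10.457692
ŷ(12) = a + b·12 = 10.457692 + 4.192308·12 = 60.765385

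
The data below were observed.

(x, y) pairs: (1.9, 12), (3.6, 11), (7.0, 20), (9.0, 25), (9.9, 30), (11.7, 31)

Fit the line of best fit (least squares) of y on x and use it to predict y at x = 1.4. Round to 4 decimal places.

n = 6, Σx = 43.1, Σy = 129, Σxy = 1087.1, Σx² = 381.47
Sxx = Σx² − (Σx)²/n = 381.47 − 309.601667 = 71.868333
Sxy = Σxy − (Σx)(Σy)/n = 1087.1 − 926.65 = 160.45
b = Sxy/Sxx = 160.45/71.868333 = 2.232555
a = ȳ − b·x̄ = 21.5 − 2.232555·7.183333 = 5.462814
ŷ(1.4) = a + b·1.4 = 5.462814 + 2.232555·1.4 = 8.588391

8.5884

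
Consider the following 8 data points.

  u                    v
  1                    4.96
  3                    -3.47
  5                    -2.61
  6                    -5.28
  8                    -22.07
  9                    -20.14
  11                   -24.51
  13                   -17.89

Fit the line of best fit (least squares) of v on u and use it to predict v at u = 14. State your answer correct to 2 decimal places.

-28.15

n = 8, Σx = 56, Σy = -91.01, Σxy = -910.18, Σx² = 506
Sxx = Σx² − (Σx)²/n = 506 − 392 = 114
Sxy = Σxy − (Σx)(Σy)/n = -910.18 − (-637.07) = -273.11
b = Sxy/Sxx = -273.11/114 = -2.395702
a = ȳ − b·x̄ = -11.37625 − (-2.395702)·7 = 5.393662
ŷ(14) = a + b·14 = 5.393662 + (-2.395702)·14 = -28.146162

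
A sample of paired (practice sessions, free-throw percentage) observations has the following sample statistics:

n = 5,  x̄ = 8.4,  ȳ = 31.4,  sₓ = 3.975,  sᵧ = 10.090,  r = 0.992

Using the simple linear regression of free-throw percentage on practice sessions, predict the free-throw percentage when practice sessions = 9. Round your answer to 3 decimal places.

b = r · sᵧ/sₓ = 0.992 · 10.09/3.975 = 2.518058
a = ȳ − b·x̄ = 31.4 − 2.518058·8.4 = 10.248314
ŷ(9) = a + b·9 = 10.248314 + 2.518058·9 = 32.910835

32.911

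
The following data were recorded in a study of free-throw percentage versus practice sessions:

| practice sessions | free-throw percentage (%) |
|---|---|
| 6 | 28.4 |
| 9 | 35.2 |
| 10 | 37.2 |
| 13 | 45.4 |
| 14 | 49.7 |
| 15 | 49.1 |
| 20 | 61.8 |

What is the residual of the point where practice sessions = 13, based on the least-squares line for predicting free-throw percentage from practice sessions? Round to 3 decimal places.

n = 7, Σx = 87, Σy = 306.8, Σxy = 4117.7, Σx² = 1207
Sxx = Σx² − (Σx)²/n = 1207 − 1081.285714 = 125.714286
Sxy = Σxy − (Σx)(Σy)/n = 4117.7 − 3813.085714 = 304.614286
b = Sxy/Sxx = 304.614286/125.714286 = 2.423068
a = ȳ − b·x̄ = 43.828571 − 2.423068·12.428571 = 13.713295
ŷ(13) = 13.713295 + 2.423068·13 = 45.213182
residual = y − ŷ = 45.4 − 45.213182 = 0.186818

0.187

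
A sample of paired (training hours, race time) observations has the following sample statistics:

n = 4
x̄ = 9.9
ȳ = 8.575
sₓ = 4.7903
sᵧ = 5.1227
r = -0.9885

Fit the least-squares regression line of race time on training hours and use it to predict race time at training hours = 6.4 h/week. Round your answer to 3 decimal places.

12.275

b = r · sᵧ/sₓ = -0.9885 · 5.1227/4.7903 = -1.057092
a = ȳ − b·x̄ = 8.575 − (-1.057092)·9.9 = 19.040213
ŷ(6.4) = a + b·6.4 = 19.040213 + (-1.057092)·6.4 = 12.274823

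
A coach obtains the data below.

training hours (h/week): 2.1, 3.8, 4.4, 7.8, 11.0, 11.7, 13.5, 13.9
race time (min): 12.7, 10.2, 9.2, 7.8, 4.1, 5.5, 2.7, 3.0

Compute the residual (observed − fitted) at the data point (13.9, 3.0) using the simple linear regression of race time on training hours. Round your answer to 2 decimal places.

0.24

n = 8, Σx = 68.2, Σy = 55.2, Σxy = 354.35, Σx² = 732.4
Sxx = Σx² − (Σx)²/n = 732.4 − 581.405 = 150.995
Sxy = Σxy − (Σx)(Σy)/n = 354.35 − 470.58 = -116.23
b = Sxy/Sxx = -116.23/150.995 = -0.769761
a = ȳ − b·x̄ = 6.9 − (-0.769761)·8.525 = 13.462209
ŷ(13.9) = 13.462209 + (-0.769761)·13.9 = 2.762537
residual = y − ŷ = 3.0 − 2.762537 = 0.237463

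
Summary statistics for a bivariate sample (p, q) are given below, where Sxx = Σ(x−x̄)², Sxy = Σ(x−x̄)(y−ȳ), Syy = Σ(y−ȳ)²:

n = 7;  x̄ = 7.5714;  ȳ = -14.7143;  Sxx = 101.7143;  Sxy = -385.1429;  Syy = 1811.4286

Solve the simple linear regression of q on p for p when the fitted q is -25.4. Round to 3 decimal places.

b = Sxy/Sxx = -385.1429/101.7143 = -3.786517
a = ȳ − b·x̄ = -14.7143 − (-3.786517)·7.5714 = 13.954933
Set a + b·x = -25.4: x = (-25.4 − 13.954933) / (-3.786517) = 10.393440

10.393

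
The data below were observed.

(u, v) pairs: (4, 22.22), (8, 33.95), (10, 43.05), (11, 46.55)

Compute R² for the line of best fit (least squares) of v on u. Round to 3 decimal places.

n = 4, Σx = 33, Σy = 145.77, Σxy = 1303.03, Σx² = 301, Σy² = 5666.5359
Sxx = Σx² − (Σx)²/n = 301 − 272.25 = 28.75
Sxy = Σxy − (Σx)(Σy)/n = 1303.03 − 1202.6025 = 100.4275
Syy = Σy² − (Σy)²/n = 5666.5359 − 5312.223225 = 354.312675
R² = Sxy²/(Sxx·Syy) = (100.4275)²/(28.75·354.312675) = 0.990104

0.990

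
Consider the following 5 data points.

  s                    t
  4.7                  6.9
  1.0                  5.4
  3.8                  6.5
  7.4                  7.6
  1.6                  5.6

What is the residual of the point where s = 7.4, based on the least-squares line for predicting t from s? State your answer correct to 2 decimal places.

-0.11

n = 5, Σx = 18.5, Σy = 32, Σxy = 127.73, Σx² = 94.85
Sxx = Σx² − (Σx)²/n = 94.85 − 68.45 = 26.4
Sxy = Σxy − (Σx)(Σy)/n = 127.73 − 118.4 = 9.33
b = Sxy/Sxx = 9.33/26.4 = 0.353409
a = ȳ − b·x̄ = 6.4 − 0.353409·3.7 = 5.092386
ŷ(7.4) = 5.092386 + 0.353409·7.4 = 7.707614
residual = y − ŷ = 7.6 − 7.707614 = -0.107614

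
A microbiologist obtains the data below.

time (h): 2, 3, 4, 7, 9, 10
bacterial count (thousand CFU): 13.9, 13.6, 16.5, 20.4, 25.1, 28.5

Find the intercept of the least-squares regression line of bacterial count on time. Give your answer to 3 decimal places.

9.032

n = 6, Σx = 35, Σy = 118, Σxy = 788.3, Σx² = 259
Sxx = Σx² − (Σx)²/n = 259 − 204.166667 = 54.833333
Sxy = Σxy − (Σx)(Σy)/n = 788.3 − 688.333333 = 99.966667
b = Sxy/Sxx = 99.966667/54.833333 = 1.823100
a = ȳ − b·x̄ = 19.666667 − 1.823100·5.833333 = 9.031915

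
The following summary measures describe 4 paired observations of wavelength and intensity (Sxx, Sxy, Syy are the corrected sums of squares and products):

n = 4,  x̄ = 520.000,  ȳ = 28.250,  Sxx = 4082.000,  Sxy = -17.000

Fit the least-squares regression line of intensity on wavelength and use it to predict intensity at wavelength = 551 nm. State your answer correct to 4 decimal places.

28.1209

b = Sxy/Sxx = -17/4082 = -0.004165
a = ȳ − b·x̄ = 28.25 − (-0.004165)·520 = 30.415605
ŷ(551) = a + b·551 = 30.415605 + (-0.004165)·551 = 28.120897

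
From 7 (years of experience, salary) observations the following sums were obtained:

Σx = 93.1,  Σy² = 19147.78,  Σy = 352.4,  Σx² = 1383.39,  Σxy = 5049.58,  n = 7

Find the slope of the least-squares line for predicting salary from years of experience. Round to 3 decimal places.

2.498

Sxx = Σx² − (Σx)²/n = 1383.39 − 1238.23 = 145.16
Sxy = Σxy − (Σx)(Σy)/n = 5049.58 − 4686.92 = 362.66
b = Sxy/Sxx = 362.66/145.16 = 2.498347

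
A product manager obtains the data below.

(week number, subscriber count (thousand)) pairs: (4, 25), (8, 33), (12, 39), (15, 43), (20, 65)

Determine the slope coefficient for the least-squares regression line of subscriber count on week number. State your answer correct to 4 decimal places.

n = 5, Σx = 59, Σy = 205, Σxy = 2777, Σx² = 849
Sxx = Σx² − (Σx)²/n = 849 − 696.2 = 152.8
Sxy = Σxy − (Σx)(Σy)/n = 2777 − 2419 = 358
b = Sxy/Sxx = 358/152.8 = 2.342932

2.3429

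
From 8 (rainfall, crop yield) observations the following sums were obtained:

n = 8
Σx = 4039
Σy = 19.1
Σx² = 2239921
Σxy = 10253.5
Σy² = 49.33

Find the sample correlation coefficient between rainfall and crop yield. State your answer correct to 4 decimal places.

Sxx = Σx² − (Σx)²/n = 2239921 − 2039190.125 = 200730.875
Sxy = Σxy − (Σx)(Σy)/n = 10253.5 − 9643.1125 = 610.3875
Syy = Σy² − (Σy)²/n = 49.33 − 45.60125 = 3.72875
r = Sxy/√(Sxx·Syy) = 610.3875/√(748475.250156) = 610.3875/865.144641 = 0.705532

0.7055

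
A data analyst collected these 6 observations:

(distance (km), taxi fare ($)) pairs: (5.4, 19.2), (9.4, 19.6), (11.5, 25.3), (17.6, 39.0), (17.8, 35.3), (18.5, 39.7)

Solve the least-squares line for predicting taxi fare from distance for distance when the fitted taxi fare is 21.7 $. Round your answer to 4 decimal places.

n = 6, Σx = 80.2, Σy = 178.1, Σxy = 2628.06, Σx² = 1218.62
Sxx = Σx² − (Σx)²/n = 1218.62 − 1072.006667 = 146.613333
Sxy = Σxy − (Σx)(Σy)/n = 2628.06 − 2380.603333 = 247.456667
b = Sxy/Sxx = 247.456667/146.613333 = 1.687818
a = ȳ − b·x̄ = 29.683333 − 1.687818·13.366667 = 7.122829
Set a + b·x = 21.7: x = (21.7 − 7.122829) / 1.687818 = 8.636695

8.6367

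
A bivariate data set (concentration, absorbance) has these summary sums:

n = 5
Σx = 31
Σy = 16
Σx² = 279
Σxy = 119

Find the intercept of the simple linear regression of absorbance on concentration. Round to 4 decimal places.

Sxx = Σx² − (Σx)²/n = 279 − 192.2 = 86.8
Sxy = Σxy − (Σx)(Σy)/n = 119 − 99.2 = 19.8
b = Sxy/Sxx = 19.8/86.8 = 0.228111
a = ȳ − b·x̄ = 3.2 − 0.228111·6.2 = 1.785714

1.7857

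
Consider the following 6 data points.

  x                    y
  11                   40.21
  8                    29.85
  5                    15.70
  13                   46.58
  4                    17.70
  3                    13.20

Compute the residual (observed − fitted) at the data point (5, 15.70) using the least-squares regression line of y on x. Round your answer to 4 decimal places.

n = 6, Σx = 44, Σy = 163.24, Σxy = 1475.55, Σx² = 404
Sxx = Σx² − (Σx)²/n = 404 − 322.666667 = 81.333333
Sxy = Σxy − (Σx)(Σy)/n = 1475.55 − 1197.093333 = 278.456667
b = Sxy/Sxx = 278.456667/81.333333 = 3.423648
a = ȳ − b·x̄ = 27.206667 − 3.423648·7.333333 = 2.099918
ŷ(5) = 2.099918 + 3.423648·5 = 19.218156
residual = y − ŷ = 15.70 − 19.218156 = -3.518156

-3.5182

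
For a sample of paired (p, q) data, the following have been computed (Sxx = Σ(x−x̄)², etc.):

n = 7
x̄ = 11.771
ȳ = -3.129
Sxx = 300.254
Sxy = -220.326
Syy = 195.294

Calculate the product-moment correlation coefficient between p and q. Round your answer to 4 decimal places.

r = Sxy/√(Sxx·Syy) = -220.326/√(58637.804676) = -220.326/242.152441 = -0.909865

-0.9099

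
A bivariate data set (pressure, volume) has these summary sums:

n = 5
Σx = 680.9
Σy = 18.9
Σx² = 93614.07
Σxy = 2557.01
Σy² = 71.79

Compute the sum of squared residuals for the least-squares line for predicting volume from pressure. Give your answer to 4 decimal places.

Sxx = Σx² − (Σx)²/n = 93614.07 − 92724.962 = 889.108
Sxy = Σxy − (Σx)(Σy)/n = 2557.01 − 2573.802 = -16.792
Syy = Σy² − (Σy)²/n = 71.79 − 71.442 = 0.348
b = Sxy/Sxx = -16.792/889.108 = -0.018886
SSE = Syy − b·Sxy = 0.348 − (-0.018886)·(-16.792) = 0.030861

0.0309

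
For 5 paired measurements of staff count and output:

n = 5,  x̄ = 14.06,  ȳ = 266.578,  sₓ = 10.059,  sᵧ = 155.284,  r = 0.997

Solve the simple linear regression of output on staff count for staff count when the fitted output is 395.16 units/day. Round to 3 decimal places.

22.414

b = r · sᵧ/sₓ = 0.997 · 155.284/10.059 = 15.391008
a = ȳ − b·x̄ = 266.578 − 15.391008·14.06 = 50.180430
Set a + b·x = 395.16: x = (395.16 − 50.180430) / 15.391008 = 22.414359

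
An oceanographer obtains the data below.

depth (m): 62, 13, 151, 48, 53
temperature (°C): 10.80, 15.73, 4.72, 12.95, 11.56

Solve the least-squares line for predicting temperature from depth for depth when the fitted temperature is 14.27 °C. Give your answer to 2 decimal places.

25.59

n = 5, Σx = 327, Σy = 55.76, Σxy = 2821.09, Σx² = 31927
Sxx = Σx² − (Σx)²/n = 31927 − 21385.8 = 10541.2
Sxy = Σxy − (Σx)(Σy)/n = 2821.09 − 3646.704 = -825.614
b = Sxy/Sxx = -825.614/10541.2 = -0.078323
a = ȳ − b·x̄ = 11.152 − (-0.078323)·65.4 = 16.274297
Set a + b·x = 14.27: x = (14.27 − 16.274297) / (-0.078323) = 25.590281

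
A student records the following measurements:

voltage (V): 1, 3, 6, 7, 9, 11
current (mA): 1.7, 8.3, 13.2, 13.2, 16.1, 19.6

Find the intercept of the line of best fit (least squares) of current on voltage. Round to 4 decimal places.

n = 6, Σx = 37, Σy = 72.1, Σxy = 558.7, Σx² = 297
Sxx = Σx² − (Σx)²/n = 297 − 228.166667 = 68.833333
Sxy = Σxy − (Σx)(Σy)/n = 558.7 − 444.616667 = 114.083333
b = Sxy/Sxx = 114.083333/68.833333 = 1.657385
a = ȳ − b·x̄ = 12.016667 − 1.657385·6.166667 = 1.796126

1.7961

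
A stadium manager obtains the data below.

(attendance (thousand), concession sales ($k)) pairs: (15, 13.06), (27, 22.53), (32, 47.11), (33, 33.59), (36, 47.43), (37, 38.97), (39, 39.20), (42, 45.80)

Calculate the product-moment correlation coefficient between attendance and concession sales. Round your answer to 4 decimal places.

0.8629

n = 8, Σx = 261, Σy = 287.69, Σxy = 10021.97, Σx² = 9017, Σy² = 11428.3505
Sxx = Σx² − (Σx)²/n = 9017 − 8515.125 = 501.875
Sxy = Σxy − (Σx)(Σy)/n = 10021.97 − 9385.88625 = 636.08375
Syy = Σy² − (Σy)²/n = 11428.3505 − 10345.692012 = 1082.658488
r = Sxy/√(Sxx·Syy) = 636.08375/√(543359.228414) = 636.08375/737.129045 = 0.862920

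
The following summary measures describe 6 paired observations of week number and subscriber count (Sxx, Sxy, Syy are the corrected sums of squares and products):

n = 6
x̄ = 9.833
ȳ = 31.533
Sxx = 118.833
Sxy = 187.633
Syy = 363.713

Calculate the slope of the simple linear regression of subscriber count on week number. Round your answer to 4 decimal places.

1.5790

b = Sxy/Sxx = 187.633/118.833 = 1.578964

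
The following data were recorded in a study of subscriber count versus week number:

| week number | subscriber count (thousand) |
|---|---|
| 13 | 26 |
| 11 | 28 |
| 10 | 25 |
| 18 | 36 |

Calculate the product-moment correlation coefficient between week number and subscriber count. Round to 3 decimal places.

n = 4, Σx = 52, Σy = 115, Σxy = 1544, Σx² = 714, Σy² = 3381
Sxx = Σx² − (Σx)²/n = 714 − 676 = 38
Sxy = Σxy − (Σx)(Σy)/n = 1544 − 1495 = 49
Syy = Σy² − (Σy)²/n = 3381 − 3306.25 = 74.75
r = Sxy/√(Sxx·Syy) = 49/√(2840.5) = 49/53.296341 = 0.919388

0.919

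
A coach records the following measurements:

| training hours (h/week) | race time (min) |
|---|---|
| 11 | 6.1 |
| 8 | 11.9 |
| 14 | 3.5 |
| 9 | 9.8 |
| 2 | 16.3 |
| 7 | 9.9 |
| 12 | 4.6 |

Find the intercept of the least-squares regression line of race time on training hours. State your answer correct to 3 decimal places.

18.879

n = 7, Σx = 63, Σy = 62.1, Σxy = 456.6, Σx² = 659
Sxx = Σx² − (Σx)²/n = 659 − 567 = 92
Sxy = Σxy − (Σx)(Σy)/n = 456.6 − 558.9 = -102.3
b = Sxy/Sxx = -102.3/92 = -1.111957
a = ȳ − b·x̄ = 8.871429 − (-1.111957)·9 = 18.879037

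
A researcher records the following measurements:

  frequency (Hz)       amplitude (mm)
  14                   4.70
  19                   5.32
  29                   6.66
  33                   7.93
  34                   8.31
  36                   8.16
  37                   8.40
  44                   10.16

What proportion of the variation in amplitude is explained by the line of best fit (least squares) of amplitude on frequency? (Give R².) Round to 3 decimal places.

0.975

n = 8, Σx = 246, Σy = 59.64, Σxy = 1955.85, Σx² = 8244, Σy² = 467.0602
Sxx = Σx² − (Σx)²/n = 8244 − 7564.5 = 679.5
Sxy = Σxy − (Σx)(Σy)/n = 1955.85 − 1833.93 = 121.92
Syy = Σy² − (Σy)²/n = 467.0602 − 444.6162 = 22.444
R² = Sxy²/(Sxx·Syy) = (121.92)²/(679.5·22.444) = 0.974676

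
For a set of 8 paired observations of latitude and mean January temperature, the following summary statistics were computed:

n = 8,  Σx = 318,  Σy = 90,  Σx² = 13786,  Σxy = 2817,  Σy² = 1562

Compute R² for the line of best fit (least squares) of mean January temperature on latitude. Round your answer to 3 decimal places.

Sxx = Σx² − (Σx)²/n = 13786 − 12640.5 = 1145.5
Sxy = Σxy − (Σx)(Σy)/n = 2817 − 3577.5 = -760.5
Syy = Σy² − (Σy)²/n = 1562 − 1012.5 = 549.5
R² = Sxy²/(Sxx·Syy) = (-760.5)²/(1145.5·549.5) = 0.918831

0.919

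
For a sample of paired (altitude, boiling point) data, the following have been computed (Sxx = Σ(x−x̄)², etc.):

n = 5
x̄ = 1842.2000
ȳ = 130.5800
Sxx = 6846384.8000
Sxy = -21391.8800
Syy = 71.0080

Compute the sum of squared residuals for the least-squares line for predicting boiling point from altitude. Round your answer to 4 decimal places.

b = Sxy/Sxx = -21391.88/6846384.8 = -0.003125
SSE = Syy − b·Sxy = 71.008 − (-0.003125)·(-21391.88) = 4.167975

4.1680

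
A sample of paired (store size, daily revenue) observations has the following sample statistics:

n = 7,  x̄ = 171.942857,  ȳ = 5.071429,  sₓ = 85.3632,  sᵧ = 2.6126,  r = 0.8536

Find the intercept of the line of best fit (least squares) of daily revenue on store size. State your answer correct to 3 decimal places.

0.579

b = r · sᵧ/sₓ = 0.8536 · 2.6126/85.3632 = 0.026125
a = ȳ − b·x̄ = 5.071429 − 0.026125·171.942857 = 0.579418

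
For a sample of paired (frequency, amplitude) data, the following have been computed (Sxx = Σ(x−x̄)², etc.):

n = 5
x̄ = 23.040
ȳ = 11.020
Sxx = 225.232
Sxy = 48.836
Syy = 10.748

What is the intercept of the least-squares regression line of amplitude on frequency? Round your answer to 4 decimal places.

b = Sxy/Sxx = 48.836/225.232 = 0.216825
a = ȳ − b·x̄ = 11.02 − 0.216825·23.04 = 6.024345

6.0243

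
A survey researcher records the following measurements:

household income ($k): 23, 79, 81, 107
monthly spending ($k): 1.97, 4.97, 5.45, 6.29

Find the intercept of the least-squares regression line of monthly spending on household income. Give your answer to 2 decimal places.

0.84

n = 4, Σx = 290, Σy = 18.68, Σxy = 1552.42, Σx² = 24780
Sxx = Σx² − (Σx)²/n = 24780 − 21025 = 3755
Sxy = Σxy − (Σx)(Σy)/n = 1552.42 − 1354.3 = 198.12
b = Sxy/Sxx = 198.12/3755 = 0.052762
a = ȳ − b·x̄ = 4.67 − 0.052762·72.5 = 0.844780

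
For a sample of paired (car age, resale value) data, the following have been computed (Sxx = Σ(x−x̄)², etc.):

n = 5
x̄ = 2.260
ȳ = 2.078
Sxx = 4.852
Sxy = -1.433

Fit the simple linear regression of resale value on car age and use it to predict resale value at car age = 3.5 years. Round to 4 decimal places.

b = Sxy/Sxx = -1.433/4.852 = -0.295342
a = ȳ − b·x̄ = 2.078 − (-0.295342)·2.26 = 2.745473
ŷ(3.5) = a + b·3.5 = 2.745473 + (-0.295342)·3.5 = 1.711776

1.7118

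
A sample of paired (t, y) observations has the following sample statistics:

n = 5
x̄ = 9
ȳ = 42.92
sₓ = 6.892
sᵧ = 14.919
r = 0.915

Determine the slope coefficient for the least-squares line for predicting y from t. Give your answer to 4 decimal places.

1.9807

b = r · sᵧ/sₓ = 0.915 · 14.919/6.892 = 1.980686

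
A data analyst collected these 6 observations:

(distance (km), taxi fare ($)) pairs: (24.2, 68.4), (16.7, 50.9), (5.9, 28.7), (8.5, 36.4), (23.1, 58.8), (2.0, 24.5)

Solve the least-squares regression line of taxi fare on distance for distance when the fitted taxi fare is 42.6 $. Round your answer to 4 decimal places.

12.3170

n = 6, Σx = 80.4, Σy = 267.7, Σxy = 4391.32, Σx² = 1509.2
Sxx = Σx² − (Σx)²/n = 1509.2 − 1077.36 = 431.84
Sxy = Σxy − (Σx)(Σy)/n = 4391.32 − 3587.18 = 804.14
b = Sxy/Sxx = 804.14/431.84 = 1.862125
a = ȳ − b·x̄ = 44.616667 − 1.862125·13.4 = 19.664194
Set a + b·x = 42.6: x = (42.6 − 19.664194) / 1.862125 = 12.317008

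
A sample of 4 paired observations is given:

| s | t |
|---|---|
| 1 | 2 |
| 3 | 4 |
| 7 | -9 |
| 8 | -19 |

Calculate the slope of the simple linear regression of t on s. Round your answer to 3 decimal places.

n = 4, Σx = 19, Σy = -22, Σxy = -201, Σx² = 123
Sxx = Σx² − (Σx)²/n = 123 − 90.25 = 32.75
Sxy = Σxy − (Σx)(Σy)/n = -201 − (-104.5) = -96.5
b = Sxy/Sxx = -96.5/32.75 = -2.946565

-2.947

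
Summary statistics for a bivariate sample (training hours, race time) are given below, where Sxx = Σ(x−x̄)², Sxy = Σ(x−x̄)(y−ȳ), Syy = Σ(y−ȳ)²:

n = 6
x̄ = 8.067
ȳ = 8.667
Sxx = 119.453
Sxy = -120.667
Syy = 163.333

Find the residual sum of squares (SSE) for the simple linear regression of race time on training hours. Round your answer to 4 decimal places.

41.4397

b = Sxy/Sxx = -120.667/119.453 = -1.010163
SSE = Syy − b·Sxy = 163.333 − (-1.010163)·(-120.667) = 41.439662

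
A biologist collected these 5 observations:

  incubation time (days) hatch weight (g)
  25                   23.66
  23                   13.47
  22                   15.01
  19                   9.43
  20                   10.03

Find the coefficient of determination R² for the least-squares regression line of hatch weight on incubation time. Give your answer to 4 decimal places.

0.8528

n = 5, Σx = 109, Σy = 71.6, Σxy = 1611.3, Σx² = 2399, Σy² = 1156.0624
Sxx = Σx² − (Σx)²/n = 2399 − 2376.2 = 22.8
Sxy = Σxy − (Σx)(Σy)/n = 1611.3 − 1560.88 = 50.42
Syy = Σy² − (Σy)²/n = 1156.0624 − 1025.312 = 130.7504
R² = Sxy²/(Sxx·Syy) = (50.42)²/(22.8·130.7504) = 0.852762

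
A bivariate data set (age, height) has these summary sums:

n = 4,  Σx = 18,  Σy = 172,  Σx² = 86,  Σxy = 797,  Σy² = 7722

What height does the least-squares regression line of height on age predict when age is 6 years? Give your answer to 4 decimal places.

49.9000

Sxx = Σx² − (Σx)²/n = 86 − 81 = 5
Sxy = Σxy − (Σx)(Σy)/n = 797 − 774 = 23
b = Sxy/Sxx = 23/5 = 4.6
a = ȳ − b·x̄ = 43 − 4.6·4.5 = 22.3
ŷ(6) = a + b·6 = 22.3 + 4.6·6 = 49.9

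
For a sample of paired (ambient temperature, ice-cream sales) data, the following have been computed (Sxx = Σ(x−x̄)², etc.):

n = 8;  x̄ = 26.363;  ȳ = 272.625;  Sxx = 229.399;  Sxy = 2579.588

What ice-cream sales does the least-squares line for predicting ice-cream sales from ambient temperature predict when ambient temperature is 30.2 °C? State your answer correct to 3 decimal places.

315.772

b = Sxy/Sxx = 2579.588/229.399 = 11.244984
a = ȳ − b·x̄ = 272.625 − 11.244984·26.363 = -23.826503
ŷ(30.2) = a + b·30.2 = -23.826503 + 11.244984·30.2 = 315.772002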